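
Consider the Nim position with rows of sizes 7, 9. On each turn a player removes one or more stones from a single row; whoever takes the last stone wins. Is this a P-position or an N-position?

N-position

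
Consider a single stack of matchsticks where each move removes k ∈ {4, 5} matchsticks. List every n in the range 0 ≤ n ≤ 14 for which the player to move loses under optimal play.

0, 1, 2, 3, 9, 10, 11, 12

Build the Grundy sequence with g(k) = mex{g(k−s) : s ∈ {4, 5}, s ≤ k}:
g(0) = mex{} = 0
g(1) = mex{} = 0
g(2) = mex{} = 0
g(3) = mex{} = 0
g(4) = mex{0} = 1
g(5) = mex{0} = 1
g(6) = mex{0} = 1
g(7) = mex{0} = 1
g(8) = mex{0,1} = 2
g(9) = mex{1} = 0
g(10) = mex{1} = 0
g(11) = mex{1} = 0
g(12) = mex{1,2} = 0
g(13) = mex{0,2} = 1
g(14) = mex{0} = 1
The P-positions (g = 0) in 0..14 are 0, 1, 2, 3, 9, 10, 11, 12.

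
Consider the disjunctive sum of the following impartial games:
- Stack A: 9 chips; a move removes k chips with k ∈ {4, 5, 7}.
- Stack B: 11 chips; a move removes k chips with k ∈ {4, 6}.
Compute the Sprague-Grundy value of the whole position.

2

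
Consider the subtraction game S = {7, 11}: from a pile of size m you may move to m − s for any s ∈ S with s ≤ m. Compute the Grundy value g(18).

0

Grundy values for subtraction set {7, 11}:
k:     0  1  2  3  4  5  6  7  8  9 10 11 12 13 14 15 16 17 18
g(k):  0  0  0  0  0  0  0  1  1  1  1  1  1  1  2  2  2  2  0
So g(18) = 0.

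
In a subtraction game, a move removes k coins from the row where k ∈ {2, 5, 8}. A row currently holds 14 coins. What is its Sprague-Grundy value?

0

Grundy values for subtraction set {2, 5, 8}:
k:     0  1  2  3  4  5  6  7  8  9 10 11 12 13 14
g(k):  0  0  1  1  0  2  1  0  2  1  0  0  1  1  0
So g(14) = 0.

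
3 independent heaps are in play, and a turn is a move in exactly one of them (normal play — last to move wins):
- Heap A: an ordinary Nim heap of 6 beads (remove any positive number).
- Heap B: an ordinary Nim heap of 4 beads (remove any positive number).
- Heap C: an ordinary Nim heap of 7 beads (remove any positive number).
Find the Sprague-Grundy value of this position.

5

Heap A is a plain Nim heap of size 6, so its Grundy value is 6.
Heap B is a plain Nim heap of size 4, so its Grundy value is 4.
Heap C is a plain Nim heap of size 7, so its Grundy value is 7.
The value of a disjunctive sum is the nim-sum of the parts.
Combined value = 6 XOR 4 XOR 7 = 5.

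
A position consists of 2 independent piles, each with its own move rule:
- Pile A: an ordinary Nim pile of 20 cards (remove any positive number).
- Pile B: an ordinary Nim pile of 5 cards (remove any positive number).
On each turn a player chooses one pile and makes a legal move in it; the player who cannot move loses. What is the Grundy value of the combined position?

17

Pile A is a plain Nim pile of size 20, so its Grundy value is 20.
Pile B is a plain Nim pile of size 5, so its Grundy value is 5.
The value of a disjunctive sum is the nim-sum of the parts.
Combined value = 20 ⊕ 5 = 17.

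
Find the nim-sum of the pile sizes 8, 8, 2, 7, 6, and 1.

2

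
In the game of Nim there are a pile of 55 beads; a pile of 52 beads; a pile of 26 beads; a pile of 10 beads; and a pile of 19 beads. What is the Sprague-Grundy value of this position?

0

Nim-sum: 55 ⊕ 52 ⊕ 26 ⊕ 10 ⊕ 19 = 0.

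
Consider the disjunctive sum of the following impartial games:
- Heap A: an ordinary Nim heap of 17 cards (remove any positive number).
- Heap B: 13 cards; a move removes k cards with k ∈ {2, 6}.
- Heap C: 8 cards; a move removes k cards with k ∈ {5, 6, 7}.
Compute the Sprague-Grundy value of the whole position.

16

Heap A is a plain Nim heap of size 17, so its Grundy value is 17.
Grundy values for heap B (subtraction set {2, 6}):
g(0) = mex{} = 0
g(1) = mex{} = 0
g(2) = mex{0} = 1
g(3) = mex{0} = 1
g(4) = mex{1} = 0
g(5) = mex{1} = 0
g(6) = mex{0} = 1
g(7) = mex{0} = 1
g(8) = mex{1} = 0
g(9) = mex{1} = 0
g(10) = mex{0} = 1
g(11) = mex{0} = 1
g(12) = mex{1} = 0
g(13) = mex{1} = 0
So g(13) = 0.
Build the Grundy sequence for heap C with g(k) = mex{g(k−s) : s ∈ {5, 6, 7}, s ≤ k}:
g(0) = mex{} = 0
g(1) = mex{} = 0
g(2) = mex{} = 0
g(3) = mex{} = 0
g(4) = mex{} = 0
g(5) = mex{0} = 1
g(6) = mex{0} = 1
g(7) = mex{0} = 1
g(8) = mex{0} = 1
So g(8) = 1.
The value of a disjunctive sum is the nim-sum of the parts.
Combined value = 17 XOR 0 XOR 1 = 16.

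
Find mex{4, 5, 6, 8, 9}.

0 is not in the set, so the mex is 0.

0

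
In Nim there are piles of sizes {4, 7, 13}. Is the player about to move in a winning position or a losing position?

Winning position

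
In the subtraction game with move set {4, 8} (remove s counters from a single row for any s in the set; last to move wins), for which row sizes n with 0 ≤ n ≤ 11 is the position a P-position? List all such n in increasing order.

0, 1, 2, 3

Compute g(0), g(1), … for moves {4, 8}:
g(0) = mex{} = 0
g(1) = mex{} = 0
g(2) = mex{} = 0
g(3) = mex{} = 0
g(4) = mex{0} = 1
g(5) = mex{0} = 1
g(6) = mex{0} = 1
g(7) = mex{0} = 1
g(8) = mex{0,1} = 2
g(9) = mex{0,1} = 2
g(10) = mex{0,1} = 2
g(11) = mex{0,1} = 2
The P-positions (g = 0) in 0..11 are 0, 1, 2, 3.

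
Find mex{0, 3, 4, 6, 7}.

0 is in the set but 1 is not, so the mex is 1.

1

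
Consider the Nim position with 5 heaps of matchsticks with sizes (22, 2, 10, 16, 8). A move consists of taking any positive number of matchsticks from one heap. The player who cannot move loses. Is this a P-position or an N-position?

N-position

Nim-sum: 22 ⊕ 2 ⊕ 10 ⊕ 16 ⊕ 8 = 6.
The nim-sum is 6 ≠ 0, so this is an N-position: the player to move can win.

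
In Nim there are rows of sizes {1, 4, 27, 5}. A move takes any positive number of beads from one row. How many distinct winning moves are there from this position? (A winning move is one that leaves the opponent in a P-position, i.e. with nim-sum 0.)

1

In binary:
  00001  (1)
  00100  (4)
  11011  (27)
  00101  (5)
  -----
  11011  (27)
The overall nim-sum is X = 27. A row of size p has a winning move iff p XOR X < p (reduce it to p XOR X).
  1: 1 XOR 27 = 26 ≥ 1 — no move.
  4: 4 XOR 27 = 31 ≥ 4 — no move.
  27: 27 XOR 27 = 0 < 27 — winning move (to 0).
  5: 5 XOR 27 = 30 ≥ 5 — no move.
That gives 1 winning move.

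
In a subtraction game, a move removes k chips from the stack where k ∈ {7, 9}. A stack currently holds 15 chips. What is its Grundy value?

2

Grundy values for subtraction set {7, 9}:
k:     0  1  2  3  4  5  6  7  8  9 10 11 12 13 14 15
g(k):  0  0  0  0  0  0  0  1  1  1  1  1  1  1  2  2
So g(15) = 2.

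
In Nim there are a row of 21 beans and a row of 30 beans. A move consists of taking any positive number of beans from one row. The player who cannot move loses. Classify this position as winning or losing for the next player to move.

Compute the nim-sum pairwise:
21 ⊕ 30 = 11
The nim-sum is 11 ≠ 0, so this is an N-position: the player to move can win.

Winning position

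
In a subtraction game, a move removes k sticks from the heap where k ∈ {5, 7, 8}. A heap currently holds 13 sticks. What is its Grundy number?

Grundy values for subtraction set {5, 7, 8}:
k:     0  1  2  3  4  5  6  7  8  9 10 11 12 13
g(k):  0  0  0  0  0  1  1  1  1  1  2  2  2  0
So g(13) = 0.

0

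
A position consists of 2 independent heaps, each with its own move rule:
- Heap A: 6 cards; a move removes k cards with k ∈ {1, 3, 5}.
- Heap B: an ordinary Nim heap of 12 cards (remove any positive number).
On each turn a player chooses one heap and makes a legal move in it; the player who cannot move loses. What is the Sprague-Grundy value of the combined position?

For heap A, compute g(0), g(1), … with moves {1, 3, 5}:
g(0) = mex{} = 0
g(1) = mex{0} = 1
g(2) = mex{1} = 0
g(3) = mex{0} = 1
g(4) = mex{1} = 0
g(5) = mex{0} = 1
g(6) = mex{1} = 0
So g(6) = 0.
Heap B is a plain Nim heap of size 12, so its Grundy value is 12.
By the Sprague-Grundy theorem, the Grundy value of a sum of independent games is the XOR of the component values.
Combined value = 0 ⊕ 12 = 12.

12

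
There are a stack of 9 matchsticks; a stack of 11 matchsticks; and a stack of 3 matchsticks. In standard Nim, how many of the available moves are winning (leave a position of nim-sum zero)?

3

Nim-sum: 9 ⊕ 11 ⊕ 3 = 1.
The overall nim-sum is X = 1. A stack of size p has a winning move iff p XOR X < p (reduce it to p XOR X).
  9: 9 XOR 1 = 8 < 9 — winning move (to 8).
  11: 11 XOR 1 = 10 < 11 — winning move (to 10).
  3: 3 XOR 1 = 2 < 3 — winning move (to 2).
That gives 3 winning moves.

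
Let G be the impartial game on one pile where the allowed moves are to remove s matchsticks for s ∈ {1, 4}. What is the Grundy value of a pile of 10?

0

Grundy values for subtraction set {1, 4}:
k:     0  1  2  3  4  5  6  7  8  9 10
g(k):  0  1  0  1  2  0  1  0  1  2  0
So g(10) = 0.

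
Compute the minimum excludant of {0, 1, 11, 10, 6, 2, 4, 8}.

3

The values 0, 1, 2 are all present; 3 is the first non-negative integer missing from the set.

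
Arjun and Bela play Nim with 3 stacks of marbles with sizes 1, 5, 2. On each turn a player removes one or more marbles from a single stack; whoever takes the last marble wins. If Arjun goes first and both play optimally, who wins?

Arjun wins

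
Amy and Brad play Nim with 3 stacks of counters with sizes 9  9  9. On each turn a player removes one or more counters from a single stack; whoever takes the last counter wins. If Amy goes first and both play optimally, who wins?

Amy wins

Compute the nim-sum pairwise:
9 ^ 9 = 0
0 ^ 9 = 9
The nim-sum is 9 ≠ 0, so this is an N-position: the player to move can win; Amy has a winning move.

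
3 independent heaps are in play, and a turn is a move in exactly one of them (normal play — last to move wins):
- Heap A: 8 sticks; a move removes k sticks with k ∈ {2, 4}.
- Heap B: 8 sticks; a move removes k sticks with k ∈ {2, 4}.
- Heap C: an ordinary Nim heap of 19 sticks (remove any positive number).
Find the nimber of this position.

For heap A, compute g(0), g(1), … with moves {2, 4}:
k:     0  1  2  3  4  5  6  7  8
g(k):  0  0  1  1  2  2  0  0  1
So g(8) = 1.
Grundy values for heap B (subtraction set {2, 4}):
g(0) = mex{} = 0
g(1) = mex{} = 0
g(2) = mex{0} = 1
g(3) = mex{0} = 1
g(4) = mex{0,1} = 2
g(5) = mex{0,1} = 2
g(6) = mex{1,2} = 0
g(7) = mex{1,2} = 0
g(8) = mex{0,2} = 1
So g(8) = 1.
Heap C is a plain Nim heap of size 19, so its Grundy value is 19.
The value of a disjunctive sum is the nim-sum of the parts.
Combined value = 1 ⊕ 1 ⊕ 19 = 19.

19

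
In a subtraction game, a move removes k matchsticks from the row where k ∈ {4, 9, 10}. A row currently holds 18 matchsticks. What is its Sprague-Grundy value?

1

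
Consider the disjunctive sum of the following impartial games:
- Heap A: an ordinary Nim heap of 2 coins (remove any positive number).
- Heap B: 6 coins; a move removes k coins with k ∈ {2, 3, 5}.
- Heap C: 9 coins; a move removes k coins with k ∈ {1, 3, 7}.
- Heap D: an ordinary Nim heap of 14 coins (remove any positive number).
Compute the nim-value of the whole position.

Heap A is a plain Nim heap of size 2, so its Grundy value is 2.
Grundy values for heap B (subtraction set {2, 3, 5}):
g(0) = mex{} = 0
g(1) = mex{} = 0
g(2) = mex{0} = 1
g(3) = mex{0} = 1
g(4) = mex{0,1} = 2
g(5) = mex{0,1} = 2
g(6) = mex{0,1,2} = 3
So g(6) = 3.
For heap C, compute g(0), g(1), … with moves {1, 3, 7}:
k:     0  1  2  3  4  5  6  7  8  9
g(k):  0  1  0  1  0  1  0  1  0  1
So g(9) = 1.
Heap D is a plain Nim heap of size 14, so its Grundy value is 14.
The value of a disjunctive sum is the nim-sum of the parts.
Combined value = 2 ⊕ 3 ⊕ 1 ⊕ 14 = 14.

14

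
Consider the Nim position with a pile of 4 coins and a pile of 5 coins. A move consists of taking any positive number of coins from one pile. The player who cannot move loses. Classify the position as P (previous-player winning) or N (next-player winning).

Bitwise XOR of the heap sizes:
  100  (4)
  101  (5)
  ---
  001  (1)
The nim-sum is 1 ≠ 0, so this is an N-position: the player to move can win.

N-position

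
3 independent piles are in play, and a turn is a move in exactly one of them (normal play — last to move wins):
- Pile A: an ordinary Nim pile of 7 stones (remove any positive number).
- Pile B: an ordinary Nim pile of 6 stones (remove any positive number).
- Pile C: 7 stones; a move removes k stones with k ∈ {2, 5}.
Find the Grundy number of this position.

1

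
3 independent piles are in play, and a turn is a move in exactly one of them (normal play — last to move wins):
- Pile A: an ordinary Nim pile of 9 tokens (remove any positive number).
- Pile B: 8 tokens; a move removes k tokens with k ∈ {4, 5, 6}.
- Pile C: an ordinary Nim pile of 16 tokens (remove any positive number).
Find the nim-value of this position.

27

Pile A is a plain Nim pile of size 9, so its Grundy value is 9.
Grundy values for pile B (subtraction set {4, 5, 6}):
g(0) = mex{} = 0
g(1) = mex{} = 0
g(2) = mex{} = 0
g(3) = mex{} = 0
g(4) = mex{0} = 1
g(5) = mex{0} = 1
g(6) = mex{0} = 1
g(7) = mex{0} = 1
g(8) = mex{0,1} = 2
So g(8) = 2.
Pile C is a plain Nim pile of size 16, so its Grundy value is 16.
The value of a disjunctive sum is the nim-sum of the parts.
Combined value = 9 XOR 2 XOR 16 = 27.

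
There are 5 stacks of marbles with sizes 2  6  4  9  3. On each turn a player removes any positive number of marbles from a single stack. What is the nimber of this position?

10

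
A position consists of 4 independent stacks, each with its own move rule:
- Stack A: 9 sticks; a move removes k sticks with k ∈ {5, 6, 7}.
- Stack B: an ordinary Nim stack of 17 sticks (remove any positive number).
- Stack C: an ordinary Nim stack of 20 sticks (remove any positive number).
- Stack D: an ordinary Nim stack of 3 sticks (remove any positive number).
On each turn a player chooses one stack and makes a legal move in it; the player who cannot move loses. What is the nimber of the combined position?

7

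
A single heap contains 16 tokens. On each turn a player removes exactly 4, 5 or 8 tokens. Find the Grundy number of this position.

Build the Grundy sequence with g(k) = mex{g(k−s) : s ∈ {4, 5, 8}, s ≤ k}:
k:     0  1  2  3  4  5  6  7  8  9 10 11 12 13 14 15 16
g(k):  0  0  0  0  1  1  1  1  2  2  2  2  0  0  0  0  1
So g(16) = 1.

1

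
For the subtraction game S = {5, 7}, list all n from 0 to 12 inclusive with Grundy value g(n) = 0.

0, 1, 2, 3, 4, 12

Compute g(0), g(1), … for moves {5, 7}:
g(0) = mex{} = 0
g(1) = mex{} = 0
g(2) = mex{} = 0
g(3) = mex{} = 0
g(4) = mex{} = 0
g(5) = mex{0} = 1
g(6) = mex{0} = 1
g(7) = mex{0} = 1
g(8) = mex{0} = 1
g(9) = mex{0} = 1
g(10) = mex{0,1} = 2
g(11) = mex{0,1} = 2
g(12) = mex{1} = 0
The P-positions (g = 0) in 0..12 are 0, 1, 2, 3, 4, 12.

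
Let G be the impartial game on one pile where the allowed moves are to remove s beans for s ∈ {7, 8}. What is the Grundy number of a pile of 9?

1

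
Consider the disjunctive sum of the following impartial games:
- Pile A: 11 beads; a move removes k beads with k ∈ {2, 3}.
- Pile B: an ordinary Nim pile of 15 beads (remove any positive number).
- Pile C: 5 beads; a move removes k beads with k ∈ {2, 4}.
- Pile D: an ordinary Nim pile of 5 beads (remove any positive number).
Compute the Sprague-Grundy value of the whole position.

8

For pile A, compute g(0), g(1), … with moves {2, 3}:
g(0) = mex{} = 0
g(1) = mex{} = 0
g(2) = mex{0} = 1
g(3) = mex{0} = 1
g(4) = mex{0,1} = 2
g(5) = mex{1} = 0
g(6) = mex{1,2} = 0
g(7) = mex{0,2} = 1
g(8) = mex{0} = 1
g(9) = mex{0,1} = 2
g(10) = mex{1} = 0
g(11) = mex{1,2} = 0
So g(11) = 0.
Pile B is a plain Nim pile of size 15, so its Grundy value is 15.
Build the Grundy sequence for pile C with g(k) = mex{g(k−s) : s ∈ {2, 4}, s ≤ k}:
g(0) = mex{} = 0
g(1) = mex{} = 0
g(2) = mex{0} = 1
g(3) = mex{0} = 1
g(4) = mex{0,1} = 2
g(5) = mex{0,1} = 2
So g(5) = 2.
Pile D is a plain Nim pile of size 5, so its Grundy value is 5.
By the Sprague-Grundy theorem, the Grundy value of a sum of independent games is the XOR of the component values.
Combined value = 0 XOR 15 XOR 2 XOR 5 = 8.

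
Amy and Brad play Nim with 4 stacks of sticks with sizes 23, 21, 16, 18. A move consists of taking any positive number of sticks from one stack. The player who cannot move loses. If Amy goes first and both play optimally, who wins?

Write each in binary and XOR column by column:
  10111  (23)
  10101  (21)
  10000  (16)
  10010  (18)
  -----
  00000  (0)
The nim-sum is 0, so this is a P-position: the player to move is in a losing position under optimal play; Amy is about to move from it and so loses — Brad wins.

Brad wins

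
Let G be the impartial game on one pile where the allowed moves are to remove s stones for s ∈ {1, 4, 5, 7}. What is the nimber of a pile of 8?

Grundy values for subtraction set {1, 4, 5, 7}:
k:     0  1  2  3  4  5  6  7  8
g(k):  0  1  0  1  2  3  2  3  0
So g(8) = 0.

0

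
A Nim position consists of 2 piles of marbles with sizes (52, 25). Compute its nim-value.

Bitwise XOR of the heap sizes:
  110100  (52)
  011001  (25)
  ------
  101101  (45)

45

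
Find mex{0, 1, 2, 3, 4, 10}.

5

The values 0, 1, 2, 3, 4 are all present; 5 is the first non-negative integer missing from the set.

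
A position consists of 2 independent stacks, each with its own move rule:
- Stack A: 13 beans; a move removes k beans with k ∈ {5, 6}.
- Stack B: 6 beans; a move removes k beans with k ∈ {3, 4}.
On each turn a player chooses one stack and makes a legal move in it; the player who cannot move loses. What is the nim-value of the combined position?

2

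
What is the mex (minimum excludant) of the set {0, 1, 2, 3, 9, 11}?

4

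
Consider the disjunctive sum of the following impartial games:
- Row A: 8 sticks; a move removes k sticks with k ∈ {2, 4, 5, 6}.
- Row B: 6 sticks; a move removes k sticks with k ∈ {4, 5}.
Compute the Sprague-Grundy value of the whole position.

Grundy values for row A (subtraction set {2, 4, 5, 6}):
g(0) = mex{} = 0
g(1) = mex{} = 0
g(2) = mex{0} = 1
g(3) = mex{0} = 1
g(4) = mex{0,1} = 2
g(5) = mex{0,1} = 2
g(6) = mex{0,1,2} = 3
g(7) = mex{0,1,2} = 3
g(8) = mex{1,2,3} = 0
So g(8) = 0.
Grundy values for row B (subtraction set {4, 5}):
k:     0  1  2  3  4  5  6
g(k):  0  0  0  0  1  1  1
So g(6) = 1.
The value of a disjunctive sum is the nim-sum of the parts.
Combined value = 0 ⊕ 1 = 1.

1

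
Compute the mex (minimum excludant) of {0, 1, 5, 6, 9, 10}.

2

The values 0, 1 are all present; 2 is the first non-negative integer missing from the set.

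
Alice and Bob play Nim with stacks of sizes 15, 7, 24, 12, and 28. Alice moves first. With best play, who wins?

Nim-sum: 15 XOR 7 XOR 24 XOR 12 XOR 28 = 0.
The nim-sum is 0, so this is a P-position: the player to move is in a losing position under optimal play; Alice is about to move from it and so loses — Bob wins.

Bob wins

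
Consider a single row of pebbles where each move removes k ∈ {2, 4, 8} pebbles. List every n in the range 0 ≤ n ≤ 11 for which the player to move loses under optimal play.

0, 1, 6, 7

Build the Grundy sequence with g(k) = mex{g(k−s) : s ∈ {2, 4, 8}, s ≤ k}:
k:     0  1  2  3  4  5  6  7  8  9 10 11
g(k):  0  0  1  1  2  2  0  0  1  1  2  2
The P-positions (g = 0) in 0..11 are 0, 1, 6, 7.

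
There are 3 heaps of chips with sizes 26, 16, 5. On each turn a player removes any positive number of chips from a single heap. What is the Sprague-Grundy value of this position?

15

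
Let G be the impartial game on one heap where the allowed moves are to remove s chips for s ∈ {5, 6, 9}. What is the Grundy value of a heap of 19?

Grundy values for subtraction set {5, 6, 9}:
k:     0  1  2  3  4  5  6  7  8  9 10 11 12 13 14 15 16 17 18 19
g(k):  0  0  0  0  0  1  1  1  1  1  2  2  2  2  0  0  0  0  0  1
So g(19) = 1.

1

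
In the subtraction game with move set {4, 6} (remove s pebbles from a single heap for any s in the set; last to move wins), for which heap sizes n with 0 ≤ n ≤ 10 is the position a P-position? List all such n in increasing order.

0, 1, 2, 3, 10

Grundy values for subtraction set {4, 6}:
k:     0  1  2  3  4  5  6  7  8  9 10
g(k):  0  0  0  0  1  1  1  1  2  2  0
The P-positions (g = 0) in 0..10 are 0, 1, 2, 3, 10.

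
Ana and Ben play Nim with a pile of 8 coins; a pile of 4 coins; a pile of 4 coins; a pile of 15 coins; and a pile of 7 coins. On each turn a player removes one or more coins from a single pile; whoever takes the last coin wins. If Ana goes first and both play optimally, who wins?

Ben wins

Compute the nim-sum pairwise:
8 XOR 4 = 12
12 XOR 4 = 8
8 XOR 15 = 7
7 XOR 7 = 0
The nim-sum is 0, so this is a P-position: the player to move is in a losing position under optimal play; Ana is about to move from it and so loses — Ben wins.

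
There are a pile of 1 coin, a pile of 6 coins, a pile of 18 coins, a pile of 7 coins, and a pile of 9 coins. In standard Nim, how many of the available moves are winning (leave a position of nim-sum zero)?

Nim-sum: 1 ⊕ 6 ⊕ 18 ⊕ 7 ⊕ 9 = 27.
The overall nim-sum is X = 27. A pile of size p has a winning move iff p XOR X < p (reduce it to p XOR X).
  1: 1 XOR 27 = 26 ≥ 1 — no move.
  6: 6 XOR 27 = 29 ≥ 6 — no move.
  18: 18 XOR 27 = 9 < 18 — winning move (to 9).
  7: 7 XOR 27 = 28 ≥ 7 — no move.
  9: 9 XOR 27 = 18 ≥ 9 — no move.
That gives 1 winning move.

1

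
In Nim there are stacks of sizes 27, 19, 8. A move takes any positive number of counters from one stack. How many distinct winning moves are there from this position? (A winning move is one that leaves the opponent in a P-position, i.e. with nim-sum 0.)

Nim-sum: 27 ^ 19 ^ 8 = 0.
The nim-sum is already 0, so every move leaves a nonzero nim-sum — there are no winning moves.

0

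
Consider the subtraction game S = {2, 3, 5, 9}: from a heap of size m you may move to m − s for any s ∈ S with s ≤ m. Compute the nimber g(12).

Compute g(0), g(1), … for moves {2, 3, 5, 9}:
k:     0  1  2  3  4  5  6  7  8  9 10 11 12
g(k):  0  0  1  1  2  2  3  0  0  1  1  2  2
So g(12) = 2.

2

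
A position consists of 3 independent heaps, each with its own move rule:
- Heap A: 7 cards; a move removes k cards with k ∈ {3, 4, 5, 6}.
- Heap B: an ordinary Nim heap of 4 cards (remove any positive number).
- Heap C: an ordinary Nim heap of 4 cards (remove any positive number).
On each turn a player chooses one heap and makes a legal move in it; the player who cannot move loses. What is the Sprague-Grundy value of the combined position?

2

Build the Grundy sequence for heap A with g(k) = mex{g(k−s) : s ∈ {3, 4, 5, 6}, s ≤ k}:
k:     0  1  2  3  4  5  6  7
g(k):  0  0  0  1  1  1  2  2
So g(7) = 2.
Heap B is a plain Nim heap of size 4, so its Grundy value is 4.
Heap C is a plain Nim heap of size 4, so its Grundy value is 4.
The value of a disjunctive sum is the nim-sum of the parts.
Combined value = 2 XOR 4 XOR 4 = 2.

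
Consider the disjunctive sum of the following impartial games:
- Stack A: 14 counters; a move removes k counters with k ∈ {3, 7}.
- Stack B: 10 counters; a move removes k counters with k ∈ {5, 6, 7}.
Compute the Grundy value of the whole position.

3

Grundy values for stack A (subtraction set {3, 7}):
g(0) = mex{} = 0
g(1) = mex{} = 0
g(2) = mex{} = 0
g(3) = mex{0} = 1
g(4) = mex{0} = 1
g(5) = mex{0} = 1
g(6) = mex{1} = 0
g(7) = mex{0,1} = 2
g(8) = mex{0,1} = 2
g(9) = mex{0} = 1
g(10) = mex{1,2} = 0
g(11) = mex{1,2} = 0
g(12) = mex{1} = 0
g(13) = mex{0} = 1
g(14) = mex{0,2} = 1
So g(14) = 1.
Grundy values for stack B (subtraction set {5, 6, 7}):
k:     0  1  2  3  4  5  6  7  8  9 10
g(k):  0  0  0  0  0  1  1  1  1  1  2
So g(10) = 2.
By the Sprague-Grundy theorem, the Grundy value of a sum of independent games is the XOR of the component values.
Combined value = 1 XOR 2 = 3.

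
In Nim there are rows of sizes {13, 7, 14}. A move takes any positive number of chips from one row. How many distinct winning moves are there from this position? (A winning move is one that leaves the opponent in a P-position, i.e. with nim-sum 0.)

Compute the nim-sum pairwise:
13 ^ 7 = 10
10 ^ 14 = 4
The overall nim-sum is X = 4. A row of size p has a winning move iff p XOR X < p (reduce it to p XOR X).
  13: 13 XOR 4 = 9 < 13 — winning move (to 9).
  7: 7 XOR 4 = 3 < 7 — winning move (to 3).
  14: 14 XOR 4 = 10 < 14 — winning move (to 10).
That gives 3 winning moves.

3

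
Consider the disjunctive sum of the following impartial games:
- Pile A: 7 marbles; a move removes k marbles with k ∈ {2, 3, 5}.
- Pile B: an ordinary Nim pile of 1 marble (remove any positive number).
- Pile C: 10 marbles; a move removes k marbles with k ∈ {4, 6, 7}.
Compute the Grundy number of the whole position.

3

Grundy values for pile A (subtraction set {2, 3, 5}):
k:     0  1  2  3  4  5  6  7
g(k):  0  0  1  1  2  2  3  0
So g(7) = 0.
Pile B is a plain Nim pile of size 1, so its Grundy value is 1.
Grundy values for pile C (subtraction set {4, 6, 7}):
g(0) = mex{} = 0
g(1) = mex{} = 0
g(2) = mex{} = 0
g(3) = mex{} = 0
g(4) = mex{0} = 1
g(5) = mex{0} = 1
g(6) = mex{0} = 1
g(7) = mex{0} = 1
g(8) = mex{0,1} = 2
g(9) = mex{0,1} = 2
g(10) = mex{0,1} = 2
So g(10) = 2.
By the Sprague-Grundy theorem, the Grundy value of a sum of independent games is the XOR of the component values.
Combined value = 0 ⊕ 1 ⊕ 2 = 3.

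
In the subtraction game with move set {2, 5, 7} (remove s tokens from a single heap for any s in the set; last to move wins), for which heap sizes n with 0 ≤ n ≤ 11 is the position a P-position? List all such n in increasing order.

0, 1, 4, 10

Grundy values for subtraction set {2, 5, 7}:
g(0) = mex{} = 0
g(1) = mex{} = 0
g(2) = mex{0} = 1
g(3) = mex{0} = 1
g(4) = mex{1} = 0
g(5) = mex{0,1} = 2
g(6) = mex{0} = 1
g(7) = mex{0,1,2} = 3
g(8) = mex{0,1} = 2
g(9) = mex{0,1,3} = 2
g(10) = mex{1,2} = 0
g(11) = mex{0,1,2} = 3
The P-positions (g = 0) in 0..11 are 0, 1, 4, 10.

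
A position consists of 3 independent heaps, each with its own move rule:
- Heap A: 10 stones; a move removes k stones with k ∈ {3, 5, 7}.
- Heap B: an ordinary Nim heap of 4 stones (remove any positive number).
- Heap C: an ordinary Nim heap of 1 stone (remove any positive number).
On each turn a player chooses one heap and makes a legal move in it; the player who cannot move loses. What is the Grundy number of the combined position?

For heap A, compute g(0), g(1), … with moves {3, 5, 7}:
k:     0  1  2  3  4  5  6  7  8  9 10
g(k):  0  0  0  1  1  1  2  2  2  3  0
So g(10) = 0.
Heap B is a plain Nim heap of size 4, so its Grundy value is 4.
Heap C is a plain Nim heap of size 1, so its Grundy value is 1.
The value of a disjunctive sum is the nim-sum of the parts.
Combined value = 0 XOR 4 XOR 1 = 5.

5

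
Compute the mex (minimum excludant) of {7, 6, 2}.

0

0 is not in the set, so the mex is 0.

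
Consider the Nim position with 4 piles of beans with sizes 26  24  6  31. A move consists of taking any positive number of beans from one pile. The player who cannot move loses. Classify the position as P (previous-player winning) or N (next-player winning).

Nim-sum: 26 XOR 24 XOR 6 XOR 31 = 27.
The nim-sum is 27 ≠ 0, so this is an N-position: the player to move can win.

N-position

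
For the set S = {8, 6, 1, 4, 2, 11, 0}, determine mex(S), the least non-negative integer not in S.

3

The values 0, 1, 2 are all present; 3 is the first non-negative integer missing from the set.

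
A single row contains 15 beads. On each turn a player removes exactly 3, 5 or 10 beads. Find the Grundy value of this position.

0

Compute g(0), g(1), … for moves {3, 5, 10}:
k:     0  1  2  3  4  5  6  7  8  9 10 11 12 13 14 15
g(k):  0  0  0  1  1  1  2  2  0  0  3  1  1  2  2  0
So g(15) = 0.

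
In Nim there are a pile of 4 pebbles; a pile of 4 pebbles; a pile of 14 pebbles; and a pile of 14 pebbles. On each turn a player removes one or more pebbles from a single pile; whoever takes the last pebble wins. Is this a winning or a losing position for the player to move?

Losing position

Nim-sum: 4 XOR 4 XOR 14 XOR 14 = 0.
The nim-sum is 0, so this is a P-position: the player to move is in a losing position under optimal play.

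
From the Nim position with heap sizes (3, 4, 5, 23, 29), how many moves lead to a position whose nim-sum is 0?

1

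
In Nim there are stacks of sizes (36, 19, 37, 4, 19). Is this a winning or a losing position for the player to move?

Nim-sum: 36 XOR 19 XOR 37 XOR 4 XOR 19 = 5.
The nim-sum is 5 ≠ 0, so this is an N-position: the player to move can win.

Winning position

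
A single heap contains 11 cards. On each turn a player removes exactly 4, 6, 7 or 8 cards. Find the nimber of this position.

Build the Grundy sequence with g(k) = mex{g(k−s) : s ∈ {4, 6, 7, 8}, s ≤ k}:
k:     0  1  2  3  4  5  6  7  8  9 10 11
g(k):  0  0  0  0  1  1  1  1  2  2  2  2
So g(11) = 2.

2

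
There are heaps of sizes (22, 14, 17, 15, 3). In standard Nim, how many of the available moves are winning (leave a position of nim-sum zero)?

3

Nim-sum: 22 ^ 14 ^ 17 ^ 15 ^ 3 = 5.
The overall nim-sum is X = 5. A heap of size p has a winning move iff p XOR X < p (reduce it to p XOR X).
  22: 22 XOR 5 = 19 < 22 — winning move (to 19).
  14: 14 XOR 5 = 11 < 14 — winning move (to 11).
  17: 17 XOR 5 = 20 ≥ 17 — no move.
  15: 15 XOR 5 = 10 < 15 — winning move (to 10).
  3: 3 XOR 5 = 6 ≥ 3 — no move.
That gives 3 winning moves.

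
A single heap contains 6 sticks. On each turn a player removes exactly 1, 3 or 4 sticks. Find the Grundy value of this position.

Grundy values for subtraction set {1, 3, 4}:
g(0) = mex{} = 0
g(1) = mex{0} = 1
g(2) = mex{1} = 0
g(3) = mex{0} = 1
g(4) = mex{0,1} = 2
g(5) = mex{0,1,2} = 3
g(6) = mex{0,1,3} = 2
So g(6) = 2.

2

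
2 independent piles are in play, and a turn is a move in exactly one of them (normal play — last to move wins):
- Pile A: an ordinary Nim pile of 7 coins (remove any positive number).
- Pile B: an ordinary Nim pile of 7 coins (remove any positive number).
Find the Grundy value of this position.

0

Pile A is a plain Nim pile of size 7, so its Grundy value is 7.
Pile B is a plain Nim pile of size 7, so its Grundy value is 7.
The value of a disjunctive sum is the nim-sum of the parts.
Combined value = 7 XOR 7 = 0.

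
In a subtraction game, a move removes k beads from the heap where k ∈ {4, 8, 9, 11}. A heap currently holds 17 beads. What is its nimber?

Compute g(0), g(1), … for moves {4, 8, 9, 11}:
k:     0  1  2  3  4  5  6  7  8  9 10 11 12 13 14 15 16 17
g(k):  0  0  0  0  1  1  1  1  2  2  2  2  3  3  3  0  0  0
So g(17) = 0.

0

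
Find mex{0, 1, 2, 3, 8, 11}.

4

The values 0, 1, 2, 3 are all present; 4 is the first non-negative integer missing from the set.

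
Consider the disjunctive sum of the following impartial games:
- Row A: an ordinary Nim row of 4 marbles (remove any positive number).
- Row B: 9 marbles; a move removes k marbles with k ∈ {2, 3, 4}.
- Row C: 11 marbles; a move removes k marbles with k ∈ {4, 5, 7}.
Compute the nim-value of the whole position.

5

Row A is a plain Nim row of size 4, so its Grundy value is 4.
Grundy values for row B (subtraction set {2, 3, 4}):
k:     0  1  2  3  4  5  6  7  8  9
g(k):  0  0  1  1  2  2  0  0  1  1
So g(9) = 1.
Build the Grundy sequence for row C with g(k) = mex{g(k−s) : s ∈ {4, 5, 7}, s ≤ k}:
g(0) = mex{} = 0
g(1) = mex{} = 0
g(2) = mex{} = 0
g(3) = mex{} = 0
g(4) = mex{0} = 1
g(5) = mex{0} = 1
g(6) = mex{0} = 1
g(7) = mex{0} = 1
g(8) = mex{0,1} = 2
g(9) = mex{0,1} = 2
g(10) = mex{0,1} = 2
g(11) = mex{1} = 0
So g(11) = 0.
The value of a disjunctive sum is the nim-sum of the parts.
Combined value = 4 ⊕ 1 ⊕ 0 = 5.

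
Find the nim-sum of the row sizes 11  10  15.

14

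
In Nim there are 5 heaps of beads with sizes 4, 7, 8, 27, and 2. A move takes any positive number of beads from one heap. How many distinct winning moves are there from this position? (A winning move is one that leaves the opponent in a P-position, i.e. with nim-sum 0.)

1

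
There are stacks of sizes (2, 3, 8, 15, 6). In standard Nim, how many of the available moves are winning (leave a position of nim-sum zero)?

Bitwise XOR of the heap sizes:
  0010  (2)
  0011  (3)
  1000  (8)
  1111  (15)
  0110  (6)
  ----
  0000  (0)
The nim-sum is already 0, so every move leaves a nonzero nim-sum — there are no winning moves.

0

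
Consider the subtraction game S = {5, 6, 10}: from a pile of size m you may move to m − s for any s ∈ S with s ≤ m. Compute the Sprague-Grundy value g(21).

1

Grundy values for subtraction set {5, 6, 10}:
k:     0  1  2  3  4  5  6  7  8  9 10 11 12 13 14 15 16 17 18 19 20 21
g(k):  0  0  0  0  0  1  1  1  1  1  2  2  2  2  2  0  0  0  0  0  1  1
So g(21) = 1.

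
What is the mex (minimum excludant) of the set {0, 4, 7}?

1

0 is in the set but 1 is not, so the mex is 1.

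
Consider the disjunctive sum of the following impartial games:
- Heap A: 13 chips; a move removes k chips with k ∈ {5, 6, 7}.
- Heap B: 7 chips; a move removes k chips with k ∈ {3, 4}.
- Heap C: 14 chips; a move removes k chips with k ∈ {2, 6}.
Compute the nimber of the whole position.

1

Grundy values for heap A (subtraction set {5, 6, 7}):
g(0) = mex{} = 0
g(1) = mex{} = 0
g(2) = mex{} = 0
g(3) = mex{} = 0
g(4) = mex{} = 0
g(5) = mex{0} = 1
g(6) = mex{0} = 1
g(7) = mex{0} = 1
g(8) = mex{0} = 1
g(9) = mex{0} = 1
g(10) = mex{0,1} = 2
g(11) = mex{0,1} = 2
g(12) = mex{1} = 0
g(13) = mex{1} = 0
So g(13) = 0.
Build the Grundy sequence for heap B with g(k) = mex{g(k−s) : s ∈ {3, 4}, s ≤ k}:
g(0) = mex{} = 0
g(1) = mex{} = 0
g(2) = mex{} = 0
g(3) = mex{0} = 1
g(4) = mex{0} = 1
g(5) = mex{0} = 1
g(6) = mex{0,1} = 2
g(7) = mex{1} = 0
So g(7) = 0.
For heap C, compute g(0), g(1), … with moves {2, 6}:
g(0) = mex{} = 0
g(1) = mex{} = 0
g(2) = mex{0} = 1
g(3) = mex{0} = 1
g(4) = mex{1} = 0
g(5) = mex{1} = 0
g(6) = mex{0} = 1
g(7) = mex{0} = 1
g(8) = mex{1} = 0
g(9) = mex{1} = 0
g(10) = mex{0} = 1
g(11) = mex{0} = 1
g(12) = mex{1} = 0
g(13) = mex{1} = 0
g(14) = mex{0} = 1
So g(14) = 1.
By the Sprague-Grundy theorem, the Grundy value of a sum of independent games is the XOR of the component values.
Combined value = 0 ⊕ 0 ⊕ 1 = 1.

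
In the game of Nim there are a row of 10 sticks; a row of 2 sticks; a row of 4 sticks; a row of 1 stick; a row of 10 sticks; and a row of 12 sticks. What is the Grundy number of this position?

11

Compute the nim-sum pairwise:
10 ⊕ 2 = 8
8 ⊕ 4 = 12
12 ⊕ 1 = 13
13 ⊕ 10 = 7
7 ⊕ 12 = 11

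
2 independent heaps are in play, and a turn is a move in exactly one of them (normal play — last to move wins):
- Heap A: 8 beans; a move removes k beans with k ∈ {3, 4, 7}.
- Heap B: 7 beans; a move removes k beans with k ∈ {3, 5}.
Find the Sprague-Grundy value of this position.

0

Build the Grundy sequence for heap A with g(k) = mex{g(k−s) : s ∈ {3, 4, 7}, s ≤ k}:
g(0) = mex{} = 0
g(1) = mex{} = 0
g(2) = mex{} = 0
g(3) = mex{0} = 1
g(4) = mex{0} = 1
g(5) = mex{0} = 1
g(6) = mex{0,1} = 2
g(7) = mex{0,1} = 2
g(8) = mex{0,1} = 2
So g(8) = 2.
For heap B, compute g(0), g(1), … with moves {3, 5}:
g(0) = mex{} = 0
g(1) = mex{} = 0
g(2) = mex{} = 0
g(3) = mex{0} = 1
g(4) = mex{0} = 1
g(5) = mex{0} = 1
g(6) = mex{0,1} = 2
g(7) = mex{0,1} = 2
So g(7) = 2.
By the Sprague-Grundy theorem, the Grundy value of a sum of independent games is the XOR of the component values.
Combined value = 2 ⊕ 2 = 0.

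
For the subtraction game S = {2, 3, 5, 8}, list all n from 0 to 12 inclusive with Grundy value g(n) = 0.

0, 1, 7, 11

Grundy values for subtraction set {2, 3, 5, 8}:
k:     0  1  2  3  4  5  6  7  8  9 10 11 12
g(k):  0  0  1  1  2  2  3  0  4  1  3  0  4
The P-positions (g = 0) in 0..12 are 0, 1, 7, 11.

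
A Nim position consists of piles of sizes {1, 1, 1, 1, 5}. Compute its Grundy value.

Nim-sum: 1 ⊕ 1 ⊕ 1 ⊕ 1 ⊕ 5 = 5.

5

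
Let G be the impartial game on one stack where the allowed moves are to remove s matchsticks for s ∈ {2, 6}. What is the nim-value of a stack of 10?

1

Compute g(0), g(1), … for moves {2, 6}:
g(0) = mex{} = 0
g(1) = mex{} = 0
g(2) = mex{0} = 1
g(3) = mex{0} = 1
g(4) = mex{1} = 0
g(5) = mex{1} = 0
g(6) = mex{0} = 1
g(7) = mex{0} = 1
g(8) = mex{1} = 0
g(9) = mex{1} = 0
g(10) = mex{0} = 1
So g(10) = 1.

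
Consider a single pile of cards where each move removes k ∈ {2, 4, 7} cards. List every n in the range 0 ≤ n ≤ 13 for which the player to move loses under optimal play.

Grundy values for subtraction set {2, 4, 7}:
k:     0  1  2  3  4  5  6  7  8  9 10 11 12 13
g(k):  0  0  1  1  2  2  0  3  1  0  2  1  0  2
The P-positions (g = 0) in 0..13 are 0, 1, 6, 9, 12.

0, 1, 6, 9, 12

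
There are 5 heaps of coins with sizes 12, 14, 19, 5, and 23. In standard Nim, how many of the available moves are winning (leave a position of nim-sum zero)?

3

Compute the nim-sum pairwise:
12 XOR 14 = 2
2 XOR 19 = 17
17 XOR 5 = 20
20 XOR 23 = 3
The overall nim-sum is X = 3. A heap of size p has a winning move iff p XOR X < p (reduce it to p XOR X).
  12: 12 XOR 3 = 15 ≥ 12 — no move.
  14: 14 XOR 3 = 13 < 14 — winning move (to 13).
  19: 19 XOR 3 = 16 < 19 — winning move (to 16).
  5: 5 XOR 3 = 6 ≥ 5 — no move.
  23: 23 XOR 3 = 20 < 23 — winning move (to 20).
That gives 3 winning moves.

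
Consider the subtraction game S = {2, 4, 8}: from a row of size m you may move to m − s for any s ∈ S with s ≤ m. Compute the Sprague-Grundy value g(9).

Compute g(0), g(1), … for moves {2, 4, 8}:
g(0) = mex{} = 0
g(1) = mex{} = 0
g(2) = mex{0} = 1
g(3) = mex{0} = 1
g(4) = mex{0,1} = 2
g(5) = mex{0,1} = 2
g(6) = mex{1,2} = 0
g(7) = mex{1,2} = 0
g(8) = mex{0,2} = 1
g(9) = mex{0,2} = 1
So g(9) = 1.

1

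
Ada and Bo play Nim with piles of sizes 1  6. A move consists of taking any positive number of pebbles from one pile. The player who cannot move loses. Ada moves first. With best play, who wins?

Ada wins

Nim-sum: 1 ⊕ 6 = 7.
The nim-sum is 7 ≠ 0, so this is an N-position: the player to move can win; Ada has a winning move.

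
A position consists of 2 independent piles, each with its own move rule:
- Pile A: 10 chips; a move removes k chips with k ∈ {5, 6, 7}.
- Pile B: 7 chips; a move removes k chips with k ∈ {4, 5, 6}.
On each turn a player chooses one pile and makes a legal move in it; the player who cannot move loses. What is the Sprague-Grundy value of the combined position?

3

For pile A, compute g(0), g(1), … with moves {5, 6, 7}:
g(0) = mex{} = 0
g(1) = mex{} = 0
g(2) = mex{} = 0
g(3) = mex{} = 0
g(4) = mex{} = 0
g(5) = mex{0} = 1
g(6) = mex{0} = 1
g(7) = mex{0} = 1
g(8) = mex{0} = 1
g(9) = mex{0} = 1
g(10) = mex{0,1} = 2
So g(10) = 2.
Build the Grundy sequence for pile B with g(k) = mex{g(k−s) : s ∈ {4, 5, 6}, s ≤ k}:
g(0) = mex{} = 0
g(1) = mex{} = 0
g(2) = mex{} = 0
g(3) = mex{} = 0
g(4) = mex{0} = 1
g(5) = mex{0} = 1
g(6) = mex{0} = 1
g(7) = mex{0} = 1
So g(7) = 1.
By the Sprague-Grundy theorem, the Grundy value of a sum of independent games is the XOR of the component values.
Combined value = 2 ⊕ 1 = 3.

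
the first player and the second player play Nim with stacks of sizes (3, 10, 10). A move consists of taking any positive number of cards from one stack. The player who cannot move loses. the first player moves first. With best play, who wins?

the first player wins

Nim-sum: 3 ⊕ 10 ⊕ 10 = 3.
The nim-sum is 3 ≠ 0, so this is an N-position: the player to move can win; the first player has a winning move.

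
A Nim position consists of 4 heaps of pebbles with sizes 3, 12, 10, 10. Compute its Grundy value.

15

Bitwise XOR of the heap sizes:
  0011  (3)
  1100  (12)
  1010  (10)
  1010  (10)
  ----
  1111  (15)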